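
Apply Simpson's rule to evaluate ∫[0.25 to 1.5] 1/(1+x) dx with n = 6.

f(x) = 1/(1+x)
a = 0.25, b = 1.5, n = 6
h = (b - a)/n = 0.208333

Simpson's rule: (h/3)[f(x₀) + 4f(x₁) + 2f(x₂) + ... + f(xₙ)]

x_0 = 0.2500, f(x_0) = 0.800000, coefficient = 1
x_1 = 0.4583, f(x_1) = 0.685714, coefficient = 4
x_2 = 0.6667, f(x_2) = 0.600000, coefficient = 2
x_3 = 0.8750, f(x_3) = 0.533333, coefficient = 4
x_4 = 1.0833, f(x_4) = 0.480000, coefficient = 2
x_5 = 1.2917, f(x_5) = 0.436364, coefficient = 4
x_6 = 1.5000, f(x_6) = 0.400000, coefficient = 1

I ≈ (0.208333/3) × 9.981645 = 0.693170
Exact value: 0.693147
Error: 0.000023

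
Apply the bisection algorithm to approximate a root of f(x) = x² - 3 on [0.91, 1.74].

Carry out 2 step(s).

f(x) = x² - 3
Initial interval: [0.91, 1.74]

Iteration 1:
  c_1 = (0.910000 + 1.740000)/2 = 1.325000
  f(c_1) = f(1.325000) = -1.244375
  f(a) × f(c) ≥ 0, new interval: [1.325000, 1.740000]
Iteration 2:
  c_2 = (1.325000 + 1.740000)/2 = 1.532500
  f(c_2) = f(1.532500) = -0.651444
  f(a) × f(c) ≥ 0, new interval: [1.532500, 1.740000]

After 2 iteration(s), the approximation is c_2 = 1.532500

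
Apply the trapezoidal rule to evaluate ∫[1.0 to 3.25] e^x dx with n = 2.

f(x) = e^x
a = 1.0, b = 3.25, n = 2
h = (b - a)/n = 1.125000

Trapezoidal rule: (h/2)[f(x₀) + 2f(x₁) + 2f(x₂) + ... + f(xₙ)]

x_0 = 1.0000, f(x_0) = 2.718282, coefficient = 1
x_1 = 2.1250, f(x_1) = 8.372897, coefficient = 2
x_2 = 3.2500, f(x_2) = 25.790340, coefficient = 1

I ≈ (1.125000/2) × 45.254417 = 25.455609
Exact value: 23.072058
Error: 2.383551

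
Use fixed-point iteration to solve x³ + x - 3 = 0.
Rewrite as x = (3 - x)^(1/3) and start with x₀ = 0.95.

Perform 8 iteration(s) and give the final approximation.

Equation: x³ + x - 3 = 0
Fixed-point form: x = (3 - x)^(1/3)
x₀ = 0.95

x_1 = g(0.950000) = 1.270334
x_2 = g(1.270334) = 1.200386
x_3 = g(1.200386) = 1.216354
x_4 = g(1.216354) = 1.212745
x_5 = g(1.212745) = 1.213563
x_6 = g(1.213563) = 1.213378
x_7 = g(1.213378) = 1.213419
x_8 = g(1.213419) = 1.213410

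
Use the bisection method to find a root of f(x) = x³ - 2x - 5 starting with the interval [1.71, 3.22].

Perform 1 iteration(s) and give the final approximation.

f(x) = x³ - 2x - 5
Initial interval: [1.71, 3.22]

Iteration 1:
  c_1 = (1.710000 + 3.220000)/2 = 2.465000
  f(c_1) = f(2.465000) = 5.047895
  f(a) × f(c) < 0, new interval: [1.710000, 2.465000]

After 1 iteration(s), the approximation is c_1 = 2.465000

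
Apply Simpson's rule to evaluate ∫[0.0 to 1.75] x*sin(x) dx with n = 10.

f(x) = x*sin(x)
a = 0.0, b = 1.75, n = 10
h = (b - a)/n = 0.175000

Simpson's rule: (h/3)[f(x₀) + 4f(x₁) + 2f(x₂) + ... + f(xₙ)]

x_0 = 0.0000, f(x_0) = 0.000000, coefficient = 1
x_1 = 0.1750, f(x_1) = 0.030469, coefficient = 4
x_2 = 0.3500, f(x_2) = 0.120014, coefficient = 2
x_3 = 0.5250, f(x_3) = 0.263137, coefficient = 4
x_4 = 0.7000, f(x_4) = 0.450952, coefficient = 2
x_5 = 0.8750, f(x_5) = 0.671601, coefficient = 4
x_6 = 1.0500, f(x_6) = 0.910794, coefficient = 2
x_7 = 1.2250, f(x_7) = 1.152487, coefficient = 4
x_8 = 1.4000, f(x_8) = 1.379630, coefficient = 2
x_9 = 1.5750, f(x_9) = 1.574986, coefficient = 4
x_10 = 1.7500, f(x_10) = 1.721975, coefficient = 1

I ≈ (0.175000/3) × 22.215475 = 1.295903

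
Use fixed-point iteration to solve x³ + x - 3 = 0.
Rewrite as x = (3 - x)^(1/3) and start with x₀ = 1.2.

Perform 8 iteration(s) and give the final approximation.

Equation: x³ + x - 3 = 0
Fixed-point form: x = (3 - x)^(1/3)
x₀ = 1.2

x_1 = g(1.200000) = 1.216440
x_2 = g(1.216440) = 1.212726
x_3 = g(1.212726) = 1.213567
x_4 = g(1.213567) = 1.213377
x_5 = g(1.213377) = 1.213420
x_6 = g(1.213420) = 1.213410
x_7 = g(1.213410) = 1.213412
x_8 = g(1.213412) = 1.213412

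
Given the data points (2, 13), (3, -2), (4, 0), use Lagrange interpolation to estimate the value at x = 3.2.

Lagrange interpolation formula:
P(x) = Σ yᵢ × Lᵢ(x)
where Lᵢ(x) = Π_{j≠i} (x - xⱼ)/(xᵢ - xⱼ)

L_0(3.2) = (3.2 - 3)/(2 - 3) × (3.2 - 4)/(2 - 4) = -0.080000
L_1(3.2) = (3.2 - 2)/(3 - 2) × (3.2 - 4)/(3 - 4) = 0.960000
L_2(3.2) = (3.2 - 2)/(4 - 2) × (3.2 - 3)/(4 - 3) = 0.120000

P(3.2) = 13×L_0(3.2) + (-2)×L_1(3.2) + 0×L_2(3.2)
P(3.2) = -2.960000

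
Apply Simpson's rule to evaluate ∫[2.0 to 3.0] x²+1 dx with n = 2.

f(x) = x²+1
a = 2.0, b = 3.0, n = 2
h = (b - a)/n = 0.500000

Simpson's rule: (h/3)[f(x₀) + 4f(x₁) + 2f(x₂) + ... + f(xₙ)]

x_0 = 2.0000, f(x_0) = 5.000000, coefficient = 1
x_1 = 2.5000, f(x_1) = 7.250000, coefficient = 4
x_2 = 3.0000, f(x_2) = 10.000000, coefficient = 1

I ≈ (0.500000/3) × 44.000000 = 7.333333
Exact value: 7.333333
Error: 0.000000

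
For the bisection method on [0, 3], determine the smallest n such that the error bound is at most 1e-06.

We need (b-a)/2^n ≤ 1e-06
(3 - 0)/2^n ≤ 1e-06
3/2^n ≤ 1e-06
2^n ≥ 3000000
n ≥ log₂(3000000) = 21.52
n ≥ 22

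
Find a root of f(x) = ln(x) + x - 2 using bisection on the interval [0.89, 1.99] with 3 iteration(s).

f(x) = ln(x) + x - 2
Initial interval: [0.89, 1.99]

Iteration 1:
  c_1 = (0.890000 + 1.990000)/2 = 1.440000
  f(c_1) = f(1.440000) = -0.195357
  f(a) × f(c) ≥ 0, new interval: [1.440000, 1.990000]
Iteration 2:
  c_2 = (1.440000 + 1.990000)/2 = 1.715000
  f(c_2) = f(1.715000) = 0.254413
  f(a) × f(c) < 0, new interval: [1.440000, 1.715000]
Iteration 3:
  c_3 = (1.440000 + 1.715000)/2 = 1.577500
  f(c_3) = f(1.577500) = 0.033341
  f(a) × f(c) < 0, new interval: [1.440000, 1.577500]

After 3 iteration(s), the approximation is c_3 = 1.577500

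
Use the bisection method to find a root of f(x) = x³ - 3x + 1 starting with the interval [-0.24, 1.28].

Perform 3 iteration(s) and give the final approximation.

f(x) = x³ - 3x + 1
Initial interval: [-0.24, 1.28]

Iteration 1:
  c_1 = (-0.240000 + 1.280000)/2 = 0.520000
  f(c_1) = f(0.520000) = -0.419392
  f(a) × f(c) < 0, new interval: [-0.240000, 0.520000]
Iteration 2:
  c_2 = (-0.240000 + 0.520000)/2 = 0.140000
  f(c_2) = f(0.140000) = 0.582744
  f(a) × f(c) ≥ 0, new interval: [0.140000, 0.520000]
Iteration 3:
  c_3 = (0.140000 + 0.520000)/2 = 0.330000
  f(c_3) = f(0.330000) = 0.045937
  f(a) × f(c) ≥ 0, new interval: [0.330000, 0.520000]

After 3 iteration(s), the approximation is c_3 = 0.330000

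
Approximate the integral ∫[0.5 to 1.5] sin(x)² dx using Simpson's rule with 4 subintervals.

f(x) = sin(x)²
a = 0.5, b = 1.5, n = 4
h = (b - a)/n = 0.250000

Simpson's rule: (h/3)[f(x₀) + 4f(x₁) + 2f(x₂) + ... + f(xₙ)]

x_0 = 0.5000, f(x_0) = 0.229849, coefficient = 1
x_1 = 0.7500, f(x_1) = 0.464631, coefficient = 4
x_2 = 1.0000, f(x_2) = 0.708073, coefficient = 2
x_3 = 1.2500, f(x_3) = 0.900572, coefficient = 4
x_4 = 1.5000, f(x_4) = 0.994996, coefficient = 1

I ≈ (0.250000/3) × 8.101805 = 0.675150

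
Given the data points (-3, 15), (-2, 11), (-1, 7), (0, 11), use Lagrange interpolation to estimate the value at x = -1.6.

Lagrange interpolation formula:
P(x) = Σ yᵢ × Lᵢ(x)
where Lᵢ(x) = Π_{j≠i} (x - xⱼ)/(xᵢ - xⱼ)

L_0(-1.6) = (-1.6 - (-2))/(-3 - (-2)) × (-1.6 - (-1))/(-3 - (-1)) × (-1.6 - 0)/(-3 - 0) = -0.064000
L_1(-1.6) = (-1.6 - (-3))/(-2 - (-3)) × (-1.6 - (-1))/(-2 - (-1)) × (-1.6 - 0)/(-2 - 0) = 0.672000
L_2(-1.6) = (-1.6 - (-3))/(-1 - (-3)) × (-1.6 - (-2))/(-1 - (-2)) × (-1.6 - 0)/(-1 - 0) = 0.448000
L_3(-1.6) = (-1.6 - (-3))/(0 - (-3)) × (-1.6 - (-2))/(0 - (-2)) × (-1.6 - (-1))/(0 - (-1)) = -0.056000

P(-1.6) = 15×L_0(-1.6) + 11×L_1(-1.6) + 7×L_2(-1.6) + 11×L_3(-1.6)
P(-1.6) = 8.952000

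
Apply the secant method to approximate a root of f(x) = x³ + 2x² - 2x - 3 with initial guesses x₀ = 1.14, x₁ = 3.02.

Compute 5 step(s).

f(x) = x³ + 2x² - 2x - 3
x₀ = 1.14, x₁ = 3.02

Secant formula: x_{n+1} = x_n - f(x_n)(x_n - x_{n-1})/(f(x_n) - f(x_{n-1}))

Iteration 1:
  f(1.140000) = -1.199256
  f(3.020000) = 36.744408
  x_2 = 3.020000 - 36.744408×(3.020000 - 1.140000)/(36.744408 - (-1.199256))
       = 1.199420
Iteration 2:
  f(3.020000) = 36.744408
  f(1.199420) = -0.796130
  x_3 = 1.199420 - (-0.796130)×(1.199420 - 3.020000)/(-0.796130 - 36.744408)
       = 1.238029
Iteration 3:
  f(1.199420) = -0.796130
  f(1.238029) = -0.513079
  x_4 = 1.238029 - (-0.513079)×(1.238029 - 1.199420)/(-0.513079 - (-0.796130))
       = 1.308015
Iteration 4:
  f(1.238029) = -0.513079
  f(1.308015) = 0.043667
  x_5 = 1.308015 - 0.043667×(1.308015 - 1.238029)/(0.043667 - (-0.513079))
       = 1.302526
Iteration 5:
  f(1.308015) = 0.043667
  f(1.302526) = -0.002071
  x_6 = 1.302526 - (-0.002071)×(1.302526 - 1.308015)/(-0.002071 - 0.043667)
       = 1.302775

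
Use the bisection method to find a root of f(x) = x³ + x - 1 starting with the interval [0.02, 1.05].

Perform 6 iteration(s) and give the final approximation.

f(x) = x³ + x - 1
Initial interval: [0.02, 1.05]

Iteration 1:
  c_1 = (0.020000 + 1.050000)/2 = 0.535000
  f(c_1) = f(0.535000) = -0.311870
  f(a) × f(c) ≥ 0, new interval: [0.535000, 1.050000]
Iteration 2:
  c_2 = (0.535000 + 1.050000)/2 = 0.792500
  f(c_2) = f(0.792500) = 0.290235
  f(a) × f(c) < 0, new interval: [0.535000, 0.792500]
Iteration 3:
  c_3 = (0.535000 + 0.792500)/2 = 0.663750
  f(c_3) = f(0.663750) = -0.043826
  f(a) × f(c) ≥ 0, new interval: [0.663750, 0.792500]
Iteration 4:
  c_4 = (0.663750 + 0.792500)/2 = 0.728125
  f(c_4) = f(0.728125) = 0.114152
  f(a) × f(c) < 0, new interval: [0.663750, 0.728125]
Iteration 5:
  c_5 = (0.663750 + 0.728125)/2 = 0.695938
  f(c_5) = f(0.695938) = 0.033000
  f(a) × f(c) < 0, new interval: [0.663750, 0.695938]
Iteration 6:
  c_6 = (0.663750 + 0.695938)/2 = 0.679844
  f(c_6) = f(0.679844) = -0.005941
  f(a) × f(c) ≥ 0, new interval: [0.679844, 0.695938]

After 6 iteration(s), the approximation is c_6 = 0.679844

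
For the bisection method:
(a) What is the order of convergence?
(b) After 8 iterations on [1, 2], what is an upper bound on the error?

(a) Bisection has linear (order 1) convergence; the error is halved each step.

(b) Error bound = (b-a)/2^n = (2 - 1)/2^{8}
    = 1/2^{8}

(a) 1 (linear); (b) error ≤ 3.91e-03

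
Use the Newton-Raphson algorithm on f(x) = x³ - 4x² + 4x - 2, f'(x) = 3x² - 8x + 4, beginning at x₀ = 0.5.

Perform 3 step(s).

f(x) = x³ - 4x² + 4x - 2
f'(x) = 3x² - 8x + 4
x₀ = 0.5

Newton-Raphson formula: x_{n+1} = x_n - f(x_n)/f'(x_n)

Iteration 1:
  f(0.500000) = -0.875000
  f'(0.500000) = 0.750000
  x_1 = 0.500000 - (-0.875000)/0.750000 = 1.666667
Iteration 2:
  f(1.666667) = -1.814815
  f'(1.666667) = -1.000000
  x_2 = 1.666667 - (-1.814815)/(-1.000000) = -0.148148
Iteration 3:
  f(-0.148148) = -2.683636
  f'(-0.148148) = 5.251029
  x_3 = -0.148148 - (-2.683636)/5.251029 = 0.362920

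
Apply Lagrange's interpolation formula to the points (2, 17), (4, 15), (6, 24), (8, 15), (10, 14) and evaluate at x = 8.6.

Lagrange interpolation formula:
P(x) = Σ yᵢ × Lᵢ(x)
where Lᵢ(x) = Π_{j≠i} (x - xⱼ)/(xᵢ - xⱼ)

L_0(8.6) = (8.6 - 4)/(2 - 4) × (8.6 - 6)/(2 - 6) × (8.6 - 8)/(2 - 8) × (8.6 - 10)/(2 - 10) = -0.026162
L_1(8.6) = (8.6 - 2)/(4 - 2) × (8.6 - 6)/(4 - 6) × (8.6 - 8)/(4 - 8) × (8.6 - 10)/(4 - 10) = 0.150150
L_2(8.6) = (8.6 - 2)/(6 - 2) × (8.6 - 4)/(6 - 4) × (8.6 - 8)/(6 - 8) × (8.6 - 10)/(6 - 10) = -0.398475
L_3(8.6) = (8.6 - 2)/(8 - 2) × (8.6 - 4)/(8 - 4) × (8.6 - 6)/(8 - 6) × (8.6 - 10)/(8 - 10) = 1.151150
L_4(8.6) = (8.6 - 2)/(10 - 2) × (8.6 - 4)/(10 - 4) × (8.6 - 6)/(10 - 6) × (8.6 - 8)/(10 - 8) = 0.123337

P(8.6) = 17×L_0(8.6) + 15×L_1(8.6) + 24×L_2(8.6) + 15×L_3(8.6) + 14×L_4(8.6)
P(8.6) = 11.238062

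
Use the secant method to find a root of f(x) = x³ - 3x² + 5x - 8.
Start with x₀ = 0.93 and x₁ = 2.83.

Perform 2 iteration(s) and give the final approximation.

f(x) = x³ - 3x² + 5x - 8
x₀ = 0.93, x₁ = 2.83

Secant formula: x_{n+1} = x_n - f(x_n)(x_n - x_{n-1})/(f(x_n) - f(x_{n-1}))

Iteration 1:
  f(0.930000) = -5.140343
  f(2.830000) = 4.788487
  x_2 = 2.830000 - 4.788487×(2.830000 - 0.930000)/(4.788487 - (-5.140343))
       = 1.913666
Iteration 2:
  f(2.830000) = 4.788487
  f(1.913666) = -2.409953
  x_3 = 1.913666 - (-2.409953)×(1.913666 - 2.830000)/(-2.409953 - 4.788487)
       = 2.220444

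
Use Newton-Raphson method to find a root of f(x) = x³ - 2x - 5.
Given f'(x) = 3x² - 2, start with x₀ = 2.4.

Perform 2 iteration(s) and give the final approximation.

f(x) = x³ - 2x - 5
f'(x) = 3x² - 2
x₀ = 2.4

Newton-Raphson formula: x_{n+1} = x_n - f(x_n)/f'(x_n)

Iteration 1:
  f(2.400000) = 4.024000
  f'(2.400000) = 15.280000
  x_1 = 2.400000 - 4.024000/15.280000 = 2.136649
Iteration 2:
  f(2.136649) = 0.481082
  f'(2.136649) = 11.695810
  x_2 = 2.136649 - 0.481082/11.695810 = 2.095516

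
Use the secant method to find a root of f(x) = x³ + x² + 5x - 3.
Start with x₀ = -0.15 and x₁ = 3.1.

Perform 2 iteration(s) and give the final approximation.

f(x) = x³ + x² + 5x - 3
x₀ = -0.15, x₁ = 3.1

Secant formula: x_{n+1} = x_n - f(x_n)(x_n - x_{n-1})/(f(x_n) - f(x_{n-1}))

Iteration 1:
  f(-0.150000) = -3.730875
  f(3.100000) = 51.901000
  x_2 = 3.100000 - 51.901000×(3.100000 - (-0.150000))/(51.901000 - (-3.730875))
       = 0.067957
Iteration 2:
  f(3.100000) = 51.901000
  f(0.067957) = -2.655284
  x_3 = 0.067957 - (-2.655284)×(0.067957 - 3.100000)/(-2.655284 - 51.901000)
       = 0.215528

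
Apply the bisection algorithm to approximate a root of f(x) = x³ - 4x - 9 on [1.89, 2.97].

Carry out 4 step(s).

f(x) = x³ - 4x - 9
Initial interval: [1.89, 2.97]

Iteration 1:
  c_1 = (1.890000 + 2.970000)/2 = 2.430000
  f(c_1) = f(2.430000) = -4.371093
  f(a) × f(c) ≥ 0, new interval: [2.430000, 2.970000]
Iteration 2:
  c_2 = (2.430000 + 2.970000)/2 = 2.700000
  f(c_2) = f(2.700000) = -0.117000
  f(a) × f(c) ≥ 0, new interval: [2.700000, 2.970000]
Iteration 3:
  c_3 = (2.700000 + 2.970000)/2 = 2.835000
  f(c_3) = f(2.835000) = 2.445533
  f(a) × f(c) < 0, new interval: [2.700000, 2.835000]
Iteration 4:
  c_4 = (2.700000 + 2.835000)/2 = 2.767500
  f(c_4) = f(2.767500) = 1.126438
  f(a) × f(c) < 0, new interval: [2.700000, 2.767500]

After 4 iteration(s), the approximation is c_4 = 2.767500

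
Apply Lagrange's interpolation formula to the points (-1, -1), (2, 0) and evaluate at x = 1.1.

Lagrange interpolation formula:
P(x) = Σ yᵢ × Lᵢ(x)
where Lᵢ(x) = Π_{j≠i} (x - xⱼ)/(xᵢ - xⱼ)

L_0(1.1) = (1.1 - 2)/(-1 - 2) = 0.300000
L_1(1.1) = (1.1 - (-1))/(2 - (-1)) = 0.700000

P(1.1) = (-1)×L_0(1.1) + 0×L_1(1.1)
P(1.1) = -0.300000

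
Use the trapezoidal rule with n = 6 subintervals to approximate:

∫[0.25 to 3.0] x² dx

f(x) = x²
a = 0.25, b = 3.0, n = 6
h = (b - a)/n = 0.458333

Trapezoidal rule: (h/2)[f(x₀) + 2f(x₁) + 2f(x₂) + ... + f(xₙ)]

x_0 = 0.2500, f(x_0) = 0.062500, coefficient = 1
x_1 = 0.7083, f(x_1) = 0.501736, coefficient = 2
x_2 = 1.1667, f(x_2) = 1.361111, coefficient = 2
x_3 = 1.6250, f(x_3) = 2.640625, coefficient = 2
x_4 = 2.0833, f(x_4) = 4.340278, coefficient = 2
x_5 = 2.5417, f(x_5) = 6.460069, coefficient = 2
x_6 = 3.0000, f(x_6) = 9.000000, coefficient = 1

I ≈ (0.458333/2) × 39.670139 = 9.091073
Exact value: 8.994792
Error: 0.096282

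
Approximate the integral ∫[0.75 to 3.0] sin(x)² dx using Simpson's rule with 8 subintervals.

f(x) = sin(x)²
a = 0.75, b = 3.0, n = 8
h = (b - a)/n = 0.281250

Simpson's rule: (h/3)[f(x₀) + 4f(x₁) + 2f(x₂) + ... + f(xₙ)]

x_0 = 0.7500, f(x_0) = 0.464631, coefficient = 1
x_1 = 1.0312, f(x_1) = 0.736064, coefficient = 4
x_2 = 1.3125, f(x_2) = 0.934754, coefficient = 2
x_3 = 1.5938, f(x_3) = 0.999473, coefficient = 4
x_4 = 1.8750, f(x_4) = 0.910280, coefficient = 2
x_5 = 2.1562, f(x_5) = 0.694658, coefficient = 4
x_6 = 2.4375, f(x_6) = 0.419052, coefficient = 2
x_7 = 2.7188, f(x_7) = 0.168391, coefficient = 4
x_8 = 3.0000, f(x_8) = 0.019915, coefficient = 1

I ≈ (0.281250/3) × 15.407062 = 1.444412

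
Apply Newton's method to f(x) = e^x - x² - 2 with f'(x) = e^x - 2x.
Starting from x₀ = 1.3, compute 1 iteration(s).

f(x) = e^x - x² - 2
f'(x) = e^x - 2x
x₀ = 1.3

Newton-Raphson formula: x_{n+1} = x_n - f(x_n)/f'(x_n)

Iteration 1:
  f(1.300000) = -0.020703
  f'(1.300000) = 1.069297
  x_1 = 1.300000 - (-0.020703)/1.069297 = 1.319362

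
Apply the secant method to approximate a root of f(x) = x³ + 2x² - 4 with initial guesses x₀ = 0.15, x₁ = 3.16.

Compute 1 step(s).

f(x) = x³ + 2x² - 4
x₀ = 0.15, x₁ = 3.16

Secant formula: x_{n+1} = x_n - f(x_n)(x_n - x_{n-1})/(f(x_n) - f(x_{n-1}))

Iteration 1:
  f(0.150000) = -3.951625
  f(3.160000) = 47.525696
  x_2 = 3.160000 - 47.525696×(3.160000 - 0.150000)/(47.525696 - (-3.951625))
       = 0.381061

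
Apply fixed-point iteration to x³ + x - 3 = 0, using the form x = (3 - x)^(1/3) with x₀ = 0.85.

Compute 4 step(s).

Equation: x³ + x - 3 = 0
Fixed-point form: x = (3 - x)^(1/3)
x₀ = 0.85

x_1 = g(0.850000) = 1.290663
x_2 = g(1.290663) = 1.195664
x_3 = g(1.195664) = 1.217416
x_4 = g(1.217416) = 1.212504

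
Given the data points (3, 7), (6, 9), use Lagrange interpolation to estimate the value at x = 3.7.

Lagrange interpolation formula:
P(x) = Σ yᵢ × Lᵢ(x)
where Lᵢ(x) = Π_{j≠i} (x - xⱼ)/(xᵢ - xⱼ)

L_0(3.7) = (3.7 - 6)/(3 - 6) = 0.766667
L_1(3.7) = (3.7 - 3)/(6 - 3) = 0.233333

P(3.7) = 7×L_0(3.7) + 9×L_1(3.7)
P(3.7) = 7.466667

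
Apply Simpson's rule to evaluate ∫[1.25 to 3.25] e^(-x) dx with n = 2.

f(x) = e^(-x)
a = 1.25, b = 3.25, n = 2
h = (b - a)/n = 1.000000

Simpson's rule: (h/3)[f(x₀) + 4f(x₁) + 2f(x₂) + ... + f(xₙ)]

x_0 = 1.2500, f(x_0) = 0.286505, coefficient = 1
x_1 = 2.2500, f(x_1) = 0.105399, coefficient = 4
x_2 = 3.2500, f(x_2) = 0.038774, coefficient = 1

I ≈ (1.000000/3) × 0.746876 = 0.248959
Exact value: 0.247731
Error: 0.001228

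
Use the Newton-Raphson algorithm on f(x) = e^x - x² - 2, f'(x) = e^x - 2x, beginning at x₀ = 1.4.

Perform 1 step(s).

f(x) = e^x - x² - 2
f'(x) = e^x - 2x
x₀ = 1.4

Newton-Raphson formula: x_{n+1} = x_n - f(x_n)/f'(x_n)

Iteration 1:
  f(1.400000) = 0.095200
  f'(1.400000) = 1.255200
  x_1 = 1.400000 - 0.095200/1.255200 = 1.324156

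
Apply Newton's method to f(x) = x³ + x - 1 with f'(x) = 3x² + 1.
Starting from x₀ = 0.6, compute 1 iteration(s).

f(x) = x³ + x - 1
f'(x) = 3x² + 1
x₀ = 0.6

Newton-Raphson formula: x_{n+1} = x_n - f(x_n)/f'(x_n)

Iteration 1:
  f(0.600000) = -0.184000
  f'(0.600000) = 2.080000
  x_1 = 0.600000 - (-0.184000)/2.080000 = 0.688462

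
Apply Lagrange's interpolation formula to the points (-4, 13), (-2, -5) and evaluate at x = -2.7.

Lagrange interpolation formula:
P(x) = Σ yᵢ × Lᵢ(x)
where Lᵢ(x) = Π_{j≠i} (x - xⱼ)/(xᵢ - xⱼ)

L_0(-2.7) = (-2.7 - (-2))/(-4 - (-2)) = 0.350000
L_1(-2.7) = (-2.7 - (-4))/(-2 - (-4)) = 0.650000

P(-2.7) = 13×L_0(-2.7) + (-5)×L_1(-2.7)
P(-2.7) = 1.300000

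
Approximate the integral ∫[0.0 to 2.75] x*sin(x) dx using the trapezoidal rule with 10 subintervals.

f(x) = x*sin(x)
a = 0.0, b = 2.75, n = 10
h = (b - a)/n = 0.275000

Trapezoidal rule: (h/2)[f(x₀) + 2f(x₁) + 2f(x₂) + ... + f(xₙ)]

x_0 = 0.0000, f(x_0) = 0.000000, coefficient = 1
x_1 = 0.2750, f(x_1) = 0.074675, coefficient = 2
x_2 = 0.5500, f(x_2) = 0.287478, coefficient = 2
x_3 = 0.8250, f(x_3) = 0.606002, coefficient = 2
x_4 = 1.1000, f(x_4) = 0.980328, coefficient = 2
x_5 = 1.3750, f(x_5) = 1.348728, coefficient = 2
x_6 = 1.6500, f(x_6) = 1.644827, coefficient = 2
x_7 = 1.9250, f(x_7) = 1.805502, coefficient = 2
x_8 = 2.2000, f(x_8) = 1.778692, coefficient = 2
x_9 = 2.4750, f(x_9) = 1.530321, coefficient = 2
x_10 = 2.7500, f(x_10) = 1.049568, coefficient = 1

I ≈ (0.275000/2) × 21.162675 = 2.909868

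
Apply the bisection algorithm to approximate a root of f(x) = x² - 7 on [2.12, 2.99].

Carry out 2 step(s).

f(x) = x² - 7
Initial interval: [2.12, 2.99]

Iteration 1:
  c_1 = (2.120000 + 2.990000)/2 = 2.555000
  f(c_1) = f(2.555000) = -0.471975
  f(a) × f(c) ≥ 0, new interval: [2.555000, 2.990000]
Iteration 2:
  c_2 = (2.555000 + 2.990000)/2 = 2.772500
  f(c_2) = f(2.772500) = 0.686756
  f(a) × f(c) < 0, new interval: [2.555000, 2.772500]

After 2 iteration(s), the approximation is c_2 = 2.772500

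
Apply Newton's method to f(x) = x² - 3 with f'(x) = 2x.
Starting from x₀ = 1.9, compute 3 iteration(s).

f(x) = x² - 3
f'(x) = 2x
x₀ = 1.9

Newton-Raphson formula: x_{n+1} = x_n - f(x_n)/f'(x_n)

Iteration 1:
  f(1.900000) = 0.610000
  f'(1.900000) = 3.800000
  x_1 = 1.900000 - 0.610000/3.800000 = 1.739474
Iteration 2:
  f(1.739474) = 0.025769
  f'(1.739474) = 3.478947
  x_2 = 1.739474 - 0.025769/3.478947 = 1.732067
Iteration 3:
  f(1.732067) = 0.000055
  f'(1.732067) = 3.464133
  x_3 = 1.732067 - 0.000055/3.464133 = 1.732051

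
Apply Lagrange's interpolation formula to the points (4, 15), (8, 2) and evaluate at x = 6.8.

Lagrange interpolation formula:
P(x) = Σ yᵢ × Lᵢ(x)
where Lᵢ(x) = Π_{j≠i} (x - xⱼ)/(xᵢ - xⱼ)

L_0(6.8) = (6.8 - 8)/(4 - 8) = 0.300000
L_1(6.8) = (6.8 - 4)/(8 - 4) = 0.700000

P(6.8) = 15×L_0(6.8) + 2×L_1(6.8)
P(6.8) = 5.900000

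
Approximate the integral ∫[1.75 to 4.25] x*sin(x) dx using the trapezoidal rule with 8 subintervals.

f(x) = x*sin(x)
a = 1.75, b = 4.25, n = 8
h = (b - a)/n = 0.312500

Trapezoidal rule: (h/2)[f(x₀) + 2f(x₁) + 2f(x₂) + ... + f(xₙ)]

x_0 = 1.7500, f(x_0) = 1.721975, coefficient = 1
x_1 = 2.0625, f(x_1) = 1.818155, coefficient = 2
x_2 = 2.3750, f(x_2) = 1.647502, coefficient = 2
x_3 = 2.6875, f(x_3) = 1.178864, coefficient = 2
x_4 = 3.0000, f(x_4) = 0.423360, coefficient = 2
x_5 = 3.3125, f(x_5) = -0.563379, coefficient = 2
x_6 = 3.6250, f(x_6) = -1.684896, coefficient = 2
x_7 = 3.9375, f(x_7) = -2.813339, coefficient = 2
x_8 = 4.2500, f(x_8) = -3.803705, coefficient = 1

I ≈ (0.312500/2) × -2.069193 = -0.323311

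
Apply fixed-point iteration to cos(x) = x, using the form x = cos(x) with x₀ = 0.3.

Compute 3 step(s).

Equation: cos(x) = x
Fixed-point form: x = cos(x)
x₀ = 0.3

x_1 = g(0.300000) = 0.955336
x_2 = g(0.955336) = 0.577334
x_3 = g(0.577334) = 0.837921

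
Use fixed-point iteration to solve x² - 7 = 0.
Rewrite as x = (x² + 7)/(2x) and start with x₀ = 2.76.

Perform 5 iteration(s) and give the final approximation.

Equation: x² - 7 = 0
Fixed-point form: x = (x² + 7)/(2x)
x₀ = 2.76

x_1 = g(2.760000) = 2.648116
x_2 = g(2.648116) = 2.645752
x_3 = g(2.645752) = 2.645751
x_4 = g(2.645751) = 2.645751
x_5 = g(2.645751) = 2.645751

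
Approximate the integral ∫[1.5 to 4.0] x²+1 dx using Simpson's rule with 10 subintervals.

f(x) = x²+1
a = 1.5, b = 4.0, n = 10
h = (b - a)/n = 0.250000

Simpson's rule: (h/3)[f(x₀) + 4f(x₁) + 2f(x₂) + ... + f(xₙ)]

x_0 = 1.5000, f(x_0) = 3.250000, coefficient = 1
x_1 = 1.7500, f(x_1) = 4.062500, coefficient = 4
x_2 = 2.0000, f(x_2) = 5.000000, coefficient = 2
x_3 = 2.2500, f(x_3) = 6.062500, coefficient = 4
x_4 = 2.5000, f(x_4) = 7.250000, coefficient = 2
x_5 = 2.7500, f(x_5) = 8.562500, coefficient = 4
x_6 = 3.0000, f(x_6) = 10.000000, coefficient = 2
x_7 = 3.2500, f(x_7) = 11.562500, coefficient = 4
x_8 = 3.5000, f(x_8) = 13.250000, coefficient = 2
x_9 = 3.7500, f(x_9) = 15.062500, coefficient = 4
x_10 = 4.0000, f(x_10) = 17.000000, coefficient = 1

I ≈ (0.250000/3) × 272.500000 = 22.708333
Exact value: 22.708333
Error: 0.000000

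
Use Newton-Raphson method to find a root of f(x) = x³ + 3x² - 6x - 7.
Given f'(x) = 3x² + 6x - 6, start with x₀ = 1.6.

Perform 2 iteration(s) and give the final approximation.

f(x) = x³ + 3x² - 6x - 7
f'(x) = 3x² + 6x - 6
x₀ = 1.6

Newton-Raphson formula: x_{n+1} = x_n - f(x_n)/f'(x_n)

Iteration 1:
  f(1.600000) = -4.824000
  f'(1.600000) = 11.280000
  x_1 = 1.600000 - (-4.824000)/11.280000 = 2.027660
Iteration 2:
  f(2.027660) = 1.504779
  f'(2.027660) = 18.500167
  x_2 = 2.027660 - 1.504779/18.500167 = 1.946321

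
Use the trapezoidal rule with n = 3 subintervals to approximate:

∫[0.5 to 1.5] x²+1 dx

f(x) = x²+1
a = 0.5, b = 1.5, n = 3
h = (b - a)/n = 0.333333

Trapezoidal rule: (h/2)[f(x₀) + 2f(x₁) + 2f(x₂) + ... + f(xₙ)]

x_0 = 0.5000, f(x_0) = 1.250000, coefficient = 1
x_1 = 0.8333, f(x_1) = 1.694444, coefficient = 2
x_2 = 1.1667, f(x_2) = 2.361111, coefficient = 2
x_3 = 1.5000, f(x_3) = 3.250000, coefficient = 1

I ≈ (0.333333/2) × 12.611111 = 2.101852
Exact value: 2.083333
Error: 0.018519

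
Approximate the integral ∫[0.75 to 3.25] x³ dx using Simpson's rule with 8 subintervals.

f(x) = x³
a = 0.75, b = 3.25, n = 8
h = (b - a)/n = 0.312500

Simpson's rule: (h/3)[f(x₀) + 4f(x₁) + 2f(x₂) + ... + f(xₙ)]

x_0 = 0.7500, f(x_0) = 0.421875, coefficient = 1
x_1 = 1.0625, f(x_1) = 1.199463, coefficient = 4
x_2 = 1.3750, f(x_2) = 2.599609, coefficient = 2
x_3 = 1.6875, f(x_3) = 4.805420, coefficient = 4
x_4 = 2.0000, f(x_4) = 8.000000, coefficient = 2
x_5 = 2.3125, f(x_5) = 12.366455, coefficient = 4
x_6 = 2.6250, f(x_6) = 18.087891, coefficient = 2
x_7 = 2.9375, f(x_7) = 25.347412, coefficient = 4
x_8 = 3.2500, f(x_8) = 34.328125, coefficient = 1

I ≈ (0.312500/3) × 267.000000 = 27.812500
Exact value: 27.812500
Error: 0.000000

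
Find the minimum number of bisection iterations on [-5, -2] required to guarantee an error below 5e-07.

We need (b-a)/2^n ≤ 5e-07
(-2 - (-5))/2^n ≤ 5e-07
3/2^n ≤ 5e-07
2^n ≥ 6000000
n ≥ log₂(6000000) = 22.52
n ≥ 23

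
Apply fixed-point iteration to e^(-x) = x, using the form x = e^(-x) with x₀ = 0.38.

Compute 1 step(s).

Equation: e^(-x) = x
Fixed-point form: x = e^(-x)
x₀ = 0.38

x_1 = g(0.380000) = 0.683861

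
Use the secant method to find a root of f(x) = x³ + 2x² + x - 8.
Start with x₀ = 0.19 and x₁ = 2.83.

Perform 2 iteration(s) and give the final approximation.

f(x) = x³ + 2x² + x - 8
x₀ = 0.19, x₁ = 2.83

Secant formula: x_{n+1} = x_n - f(x_n)(x_n - x_{n-1})/(f(x_n) - f(x_{n-1}))

Iteration 1:
  f(0.190000) = -7.730941
  f(2.830000) = 33.512987
  x_2 = 2.830000 - 33.512987×(2.830000 - 0.190000)/(33.512987 - (-7.730941))
       = 0.684853
Iteration 2:
  f(2.830000) = 33.512987
  f(0.684853) = -6.055887
  x_3 = 0.684853 - (-6.055887)×(0.684853 - 2.830000)/(-6.055887 - 33.512987)
       = 1.013161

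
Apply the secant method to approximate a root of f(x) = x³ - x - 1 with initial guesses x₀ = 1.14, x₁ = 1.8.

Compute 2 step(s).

f(x) = x³ - x - 1
x₀ = 1.14, x₁ = 1.8

Secant formula: x_{n+1} = x_n - f(x_n)(x_n - x_{n-1})/(f(x_n) - f(x_{n-1}))

Iteration 1:
  f(1.140000) = -0.658456
  f(1.800000) = 3.032000
  x_2 = 1.800000 - 3.032000×(1.800000 - 1.140000)/(3.032000 - (-0.658456))
       = 1.257758
Iteration 2:
  f(1.800000) = 3.032000
  f(1.257758) = -0.268041
  x_3 = 1.257758 - (-0.268041)×(1.257758 - 1.800000)/(-0.268041 - 3.032000)
       = 1.301801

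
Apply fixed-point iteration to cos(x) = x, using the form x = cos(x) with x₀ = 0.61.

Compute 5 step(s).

Equation: cos(x) = x
Fixed-point form: x = cos(x)
x₀ = 0.61

x_1 = g(0.610000) = 0.819648
x_2 = g(0.819648) = 0.682479
x_3 = g(0.682479) = 0.776012
x_4 = g(0.776012) = 0.713713
x_5 = g(0.713713) = 0.755937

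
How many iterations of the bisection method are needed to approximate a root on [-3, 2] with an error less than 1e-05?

We need (b-a)/2^n ≤ 1e-05
(2 - (-3))/2^n ≤ 1e-05
5/2^n ≤ 1e-05
2^n ≥ 500000
n ≥ log₂(500000) = 18.93
n ≥ 19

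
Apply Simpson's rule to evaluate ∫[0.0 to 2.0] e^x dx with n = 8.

f(x) = e^x
a = 0.0, b = 2.0, n = 8
h = (b - a)/n = 0.250000

Simpson's rule: (h/3)[f(x₀) + 4f(x₁) + 2f(x₂) + ... + f(xₙ)]

x_0 = 0.0000, f(x_0) = 1.000000, coefficient = 1
x_1 = 0.2500, f(x_1) = 1.284025, coefficient = 4
x_2 = 0.5000, f(x_2) = 1.648721, coefficient = 2
x_3 = 0.7500, f(x_3) = 2.117000, coefficient = 4
x_4 = 1.0000, f(x_4) = 2.718282, coefficient = 2
x_5 = 1.2500, f(x_5) = 3.490343, coefficient = 4
x_6 = 1.5000, f(x_6) = 4.481689, coefficient = 2
x_7 = 1.7500, f(x_7) = 5.754603, coefficient = 4
x_8 = 2.0000, f(x_8) = 7.389056, coefficient = 1

I ≈ (0.250000/3) × 76.670325 = 6.389194
Exact value: 6.389056
Error: 0.000138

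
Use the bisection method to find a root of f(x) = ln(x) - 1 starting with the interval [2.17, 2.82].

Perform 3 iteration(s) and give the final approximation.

f(x) = ln(x) - 1
Initial interval: [2.17, 2.82]

Iteration 1:
  c_1 = (2.170000 + 2.820000)/2 = 2.495000
  f(c_1) = f(2.495000) = -0.085711
  f(a) × f(c) ≥ 0, new interval: [2.495000, 2.820000]
Iteration 2:
  c_2 = (2.495000 + 2.820000)/2 = 2.657500
  f(c_2) = f(2.657500) = -0.022614
  f(a) × f(c) ≥ 0, new interval: [2.657500, 2.820000]
Iteration 3:
  c_3 = (2.657500 + 2.820000)/2 = 2.738750
  f(c_3) = f(2.738750) = 0.007502
  f(a) × f(c) < 0, new interval: [2.657500, 2.738750]

After 3 iteration(s), the approximation is c_3 = 2.738750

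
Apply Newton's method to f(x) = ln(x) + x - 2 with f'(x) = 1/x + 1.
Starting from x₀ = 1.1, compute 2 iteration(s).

f(x) = ln(x) + x - 2
f'(x) = 1/x + 1
x₀ = 1.1

Newton-Raphson formula: x_{n+1} = x_n - f(x_n)/f'(x_n)

Iteration 1:
  f(1.100000) = -0.804690
  f'(1.100000) = 1.909091
  x_1 = 1.100000 - (-0.804690)/1.909091 = 1.521504
Iteration 2:
  f(1.521504) = -0.058796
  f'(1.521504) = 1.657244
  x_2 = 1.521504 - (-0.058796)/1.657244 = 1.556983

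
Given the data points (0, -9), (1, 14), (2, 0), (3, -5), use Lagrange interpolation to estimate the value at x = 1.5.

Lagrange interpolation formula:
P(x) = Σ yᵢ × Lᵢ(x)
where Lᵢ(x) = Π_{j≠i} (x - xⱼ)/(xᵢ - xⱼ)

L_0(1.5) = (1.5 - 1)/(0 - 1) × (1.5 - 2)/(0 - 2) × (1.5 - 3)/(0 - 3) = -0.062500
L_1(1.5) = (1.5 - 0)/(1 - 0) × (1.5 - 2)/(1 - 2) × (1.5 - 3)/(1 - 3) = 0.562500
L_2(1.5) = (1.5 - 0)/(2 - 0) × (1.5 - 1)/(2 - 1) × (1.5 - 3)/(2 - 3) = 0.562500
L_3(1.5) = (1.5 - 0)/(3 - 0) × (1.5 - 1)/(3 - 1) × (1.5 - 2)/(3 - 2) = -0.062500

P(1.5) = (-9)×L_0(1.5) + 14×L_1(1.5) + 0×L_2(1.5) + (-5)×L_3(1.5)
P(1.5) = 8.750000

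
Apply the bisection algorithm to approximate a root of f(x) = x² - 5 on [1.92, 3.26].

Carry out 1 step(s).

f(x) = x² - 5
Initial interval: [1.92, 3.26]

Iteration 1:
  c_1 = (1.920000 + 3.260000)/2 = 2.590000
  f(c_1) = f(2.590000) = 1.708100
  f(a) × f(c) < 0, new interval: [1.920000, 2.590000]

After 1 iteration(s), the approximation is c_1 = 2.590000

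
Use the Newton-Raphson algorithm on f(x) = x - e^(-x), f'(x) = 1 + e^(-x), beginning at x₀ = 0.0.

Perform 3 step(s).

f(x) = x - e^(-x)
f'(x) = 1 + e^(-x)
x₀ = 0.0

Newton-Raphson formula: x_{n+1} = x_n - f(x_n)/f'(x_n)

Iteration 1:
  f(0.000000) = -1.000000
  f'(0.000000) = 2.000000
  x_1 = 0.000000 - (-1.000000)/2.000000 = 0.500000
Iteration 2:
  f(0.500000) = -0.106531
  f'(0.500000) = 1.606531
  x_2 = 0.500000 - (-0.106531)/1.606531 = 0.566311
Iteration 3:
  f(0.566311) = -0.001305
  f'(0.566311) = 1.567616
  x_3 = 0.566311 - (-0.001305)/1.567616 = 0.567143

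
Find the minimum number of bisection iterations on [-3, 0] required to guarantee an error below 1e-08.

We need (b-a)/2^n ≤ 1e-08
(0 - (-3))/2^n ≤ 1e-08
3/2^n ≤ 1e-08
2^n ≥ 300000000
n ≥ log₂(300000000) = 28.16
n ≥ 29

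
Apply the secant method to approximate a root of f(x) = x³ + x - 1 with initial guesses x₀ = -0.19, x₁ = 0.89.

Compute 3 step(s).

f(x) = x³ + x - 1
x₀ = -0.19, x₁ = 0.89

Secant formula: x_{n+1} = x_n - f(x_n)(x_n - x_{n-1})/(f(x_n) - f(x_{n-1}))

Iteration 1:
  f(-0.190000) = -1.196859
  f(0.890000) = 0.594969
  x_2 = 0.890000 - 0.594969×(0.890000 - (-0.190000))/(0.594969 - (-1.196859))
       = 0.531391
Iteration 2:
  f(0.890000) = 0.594969
  f(0.531391) = -0.318558
  x_3 = 0.531391 - (-0.318558)×(0.531391 - 0.890000)/(-0.318558 - 0.594969)
       = 0.656442
Iteration 3:
  f(0.531391) = -0.318558
  f(0.656442) = -0.060687
  x_4 = 0.656442 - (-0.060687)×(0.656442 - 0.531391)/(-0.060687 - (-0.318558))
       = 0.685871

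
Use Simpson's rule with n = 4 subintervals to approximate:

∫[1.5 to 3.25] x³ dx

f(x) = x³
a = 1.5, b = 3.25, n = 4
h = (b - a)/n = 0.437500

Simpson's rule: (h/3)[f(x₀) + 4f(x₁) + 2f(x₂) + ... + f(xₙ)]

x_0 = 1.5000, f(x_0) = 3.375000, coefficient = 1
x_1 = 1.9375, f(x_1) = 7.273193, coefficient = 4
x_2 = 2.3750, f(x_2) = 13.396484, coefficient = 2
x_3 = 2.8125, f(x_3) = 22.247314, coefficient = 4
x_4 = 3.2500, f(x_4) = 34.328125, coefficient = 1

I ≈ (0.437500/3) × 182.578125 = 26.625977
Exact value: 26.625977
Error: 0.000000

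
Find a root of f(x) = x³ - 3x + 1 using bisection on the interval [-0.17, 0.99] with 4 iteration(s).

f(x) = x³ - 3x + 1
Initial interval: [-0.17, 0.99]

Iteration 1:
  c_1 = (-0.170000 + 0.990000)/2 = 0.410000
  f(c_1) = f(0.410000) = -0.161079
  f(a) × f(c) < 0, new interval: [-0.170000, 0.410000]
Iteration 2:
  c_2 = (-0.170000 + 0.410000)/2 = 0.120000
  f(c_2) = f(0.120000) = 0.641728
  f(a) × f(c) ≥ 0, new interval: [0.120000, 0.410000]
Iteration 3:
  c_3 = (0.120000 + 0.410000)/2 = 0.265000
  f(c_3) = f(0.265000) = 0.223610
  f(a) × f(c) ≥ 0, new interval: [0.265000, 0.410000]
Iteration 4:
  c_4 = (0.265000 + 0.410000)/2 = 0.337500
  f(c_4) = f(0.337500) = 0.025943
  f(a) × f(c) ≥ 0, new interval: [0.337500, 0.410000]

After 4 iteration(s), the approximation is c_4 = 0.337500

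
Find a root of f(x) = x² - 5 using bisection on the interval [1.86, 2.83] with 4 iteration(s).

f(x) = x² - 5
Initial interval: [1.86, 2.83]

Iteration 1:
  c_1 = (1.860000 + 2.830000)/2 = 2.345000
  f(c_1) = f(2.345000) = 0.499025
  f(a) × f(c) < 0, new interval: [1.860000, 2.345000]
Iteration 2:
  c_2 = (1.860000 + 2.345000)/2 = 2.102500
  f(c_2) = f(2.102500) = -0.579494
  f(a) × f(c) ≥ 0, new interval: [2.102500, 2.345000]
Iteration 3:
  c_3 = (2.102500 + 2.345000)/2 = 2.223750
  f(c_3) = f(2.223750) = -0.054936
  f(a) × f(c) ≥ 0, new interval: [2.223750, 2.345000]
Iteration 4:
  c_4 = (2.223750 + 2.345000)/2 = 2.284375
  f(c_4) = f(2.284375) = 0.218369
  f(a) × f(c) < 0, new interval: [2.223750, 2.284375]

After 4 iteration(s), the approximation is c_4 = 2.284375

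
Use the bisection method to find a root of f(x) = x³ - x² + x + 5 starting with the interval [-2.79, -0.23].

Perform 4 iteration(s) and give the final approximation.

f(x) = x³ - x² + x + 5
Initial interval: [-2.79, -0.23]

Iteration 1:
  c_1 = (-2.790000 + (-0.230000))/2 = -1.510000
  f(c_1) = f(-1.510000) = -2.233051
  f(a) × f(c) ≥ 0, new interval: [-1.510000, -0.230000]
Iteration 2:
  c_2 = (-1.510000 + (-0.230000))/2 = -0.870000
  f(c_2) = f(-0.870000) = 2.714597
  f(a) × f(c) < 0, new interval: [-1.510000, -0.870000]
Iteration 3:
  c_3 = (-1.510000 + (-0.870000))/2 = -1.190000
  f(c_3) = f(-1.190000) = 0.708741
  f(a) × f(c) < 0, new interval: [-1.510000, -1.190000]
Iteration 4:
  c_4 = (-1.510000 + (-1.190000))/2 = -1.350000
  f(c_4) = f(-1.350000) = -0.632875
  f(a) × f(c) ≥ 0, new interval: [-1.350000, -1.190000]

After 4 iteration(s), the approximation is c_4 = -1.350000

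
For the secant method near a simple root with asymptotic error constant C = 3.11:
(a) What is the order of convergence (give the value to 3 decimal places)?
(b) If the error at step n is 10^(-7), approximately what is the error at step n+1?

(a) Secant method has superlinear convergence with order φ = (1+√5)/2 ≈ 1.618.
    This means |e_{n+1}| ≈ C|e_n|^1.618.

(b) With |e_n| = 10^(-7) and C = 3.11:
    |e_{n+1}| ≈ 3.11 × (10^(-7))^1.618 = 3.11 × 10^(-11.33)

(a) ≈ 1.618 (golden ratio); (b) |e_{n+1}| ≈ 1.467e-11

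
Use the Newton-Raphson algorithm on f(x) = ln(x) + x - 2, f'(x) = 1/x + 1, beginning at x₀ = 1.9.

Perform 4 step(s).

f(x) = ln(x) + x - 2
f'(x) = 1/x + 1
x₀ = 1.9

Newton-Raphson formula: x_{n+1} = x_n - f(x_n)/f'(x_n)

Iteration 1:
  f(1.900000) = 0.541854
  f'(1.900000) = 1.526316
  x_1 = 1.900000 - 0.541854/1.526316 = 1.544992
Iteration 2:
  f(1.544992) = -0.019989
  f'(1.544992) = 1.647252
  x_2 = 1.544992 - (-0.019989)/1.647252 = 1.557127
Iteration 3:
  f(1.557127) = -0.000031
  f'(1.557127) = 1.642208
  x_3 = 1.557127 - (-0.000031)/1.642208 = 1.557146
Iteration 4:
  f(1.557146) = 0.000000
  f'(1.557146) = 1.642201
  x_4 = 1.557146 - 0.000000/1.642201 = 1.557146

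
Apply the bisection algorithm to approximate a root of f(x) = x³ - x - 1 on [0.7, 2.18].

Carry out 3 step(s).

f(x) = x³ - x - 1
Initial interval: [0.7, 2.18]

Iteration 1:
  c_1 = (0.700000 + 2.180000)/2 = 1.440000
  f(c_1) = f(1.440000) = 0.545984
  f(a) × f(c) < 0, new interval: [0.700000, 1.440000]
Iteration 2:
  c_2 = (0.700000 + 1.440000)/2 = 1.070000
  f(c_2) = f(1.070000) = -0.844957
  f(a) × f(c) ≥ 0, new interval: [1.070000, 1.440000]
Iteration 3:
  c_3 = (1.070000 + 1.440000)/2 = 1.255000
  f(c_3) = f(1.255000) = -0.278344
  f(a) × f(c) ≥ 0, new interval: [1.255000, 1.440000]

After 3 iteration(s), the approximation is c_3 = 1.255000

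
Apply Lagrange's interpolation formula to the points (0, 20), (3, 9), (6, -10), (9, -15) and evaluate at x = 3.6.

Lagrange interpolation formula:
P(x) = Σ yᵢ × Lᵢ(x)
where Lᵢ(x) = Π_{j≠i} (x - xⱼ)/(xᵢ - xⱼ)

L_0(3.6) = (3.6 - 3)/(0 - 3) × (3.6 - 6)/(0 - 6) × (3.6 - 9)/(0 - 9) = -0.048000
L_1(3.6) = (3.6 - 0)/(3 - 0) × (3.6 - 6)/(3 - 6) × (3.6 - 9)/(3 - 9) = 0.864000
L_2(3.6) = (3.6 - 0)/(6 - 0) × (3.6 - 3)/(6 - 3) × (3.6 - 9)/(6 - 9) = 0.216000
L_3(3.6) = (3.6 - 0)/(9 - 0) × (3.6 - 3)/(9 - 3) × (3.6 - 6)/(9 - 6) = -0.032000

P(3.6) = 20×L_0(3.6) + 9×L_1(3.6) + (-10)×L_2(3.6) + (-15)×L_3(3.6)
P(3.6) = 5.136000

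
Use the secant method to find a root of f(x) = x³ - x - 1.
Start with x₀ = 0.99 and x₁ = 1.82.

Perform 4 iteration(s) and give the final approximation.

f(x) = x³ - x - 1
x₀ = 0.99, x₁ = 1.82

Secant formula: x_{n+1} = x_n - f(x_n)(x_n - x_{n-1})/(f(x_n) - f(x_{n-1}))

Iteration 1:
  f(0.990000) = -1.019701
  f(1.820000) = 3.208568
  x_2 = 1.820000 - 3.208568×(1.820000 - 0.990000)/(3.208568 - (-1.019701))
       = 1.190165
Iteration 2:
  f(1.820000) = 3.208568
  f(1.190165) = -0.504305
  x_3 = 1.190165 - (-0.504305)×(1.190165 - 1.820000)/(-0.504305 - 3.208568)
       = 1.275713
Iteration 3:
  f(1.190165) = -0.504305
  f(1.275713) = -0.199562
  x_4 = 1.275713 - (-0.199562)×(1.275713 - 1.190165)/(-0.199562 - (-0.504305))
       = 1.331734
Iteration 4:
  f(1.275713) = -0.199562
  f(1.331734) = 0.030118
  x_5 = 1.331734 - 0.030118×(1.331734 - 1.275713)/(0.030118 - (-0.199562))
       = 1.324388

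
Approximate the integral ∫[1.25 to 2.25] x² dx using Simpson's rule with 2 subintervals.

f(x) = x²
a = 1.25, b = 2.25, n = 2
h = (b - a)/n = 0.500000

Simpson's rule: (h/3)[f(x₀) + 4f(x₁) + 2f(x₂) + ... + f(xₙ)]

x_0 = 1.2500, f(x_0) = 1.562500, coefficient = 1
x_1 = 1.7500, f(x_1) = 3.062500, coefficient = 4
x_2 = 2.2500, f(x_2) = 5.062500, coefficient = 1

I ≈ (0.500000/3) × 18.875000 = 3.145833
Exact value: 3.145833
Error: 0.000000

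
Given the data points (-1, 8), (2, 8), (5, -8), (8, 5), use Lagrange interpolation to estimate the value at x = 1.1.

Lagrange interpolation formula:
P(x) = Σ yᵢ × Lᵢ(x)
where Lᵢ(x) = Π_{j≠i} (x - xⱼ)/(xᵢ - xⱼ)

L_0(1.1) = (1.1 - 2)/(-1 - 2) × (1.1 - 5)/(-1 - 5) × (1.1 - 8)/(-1 - 8) = 0.149500
L_1(1.1) = (1.1 - (-1))/(2 - (-1)) × (1.1 - 5)/(2 - 5) × (1.1 - 8)/(2 - 8) = 1.046500
L_2(1.1) = (1.1 - (-1))/(5 - (-1)) × (1.1 - 2)/(5 - 2) × (1.1 - 8)/(5 - 8) = -0.241500
L_3(1.1) = (1.1 - (-1))/(8 - (-1)) × (1.1 - 2)/(8 - 2) × (1.1 - 5)/(8 - 5) = 0.045500

P(1.1) = 8×L_0(1.1) + 8×L_1(1.1) + (-8)×L_2(1.1) + 5×L_3(1.1)
P(1.1) = 11.727500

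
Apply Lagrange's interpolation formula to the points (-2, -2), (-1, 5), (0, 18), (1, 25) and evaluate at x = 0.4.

Lagrange interpolation formula:
P(x) = Σ yᵢ × Lᵢ(x)
where Lᵢ(x) = Π_{j≠i} (x - xⱼ)/(xᵢ - xⱼ)

L_0(0.4) = (0.4 - (-1))/(-2 - (-1)) × (0.4 - 0)/(-2 - 0) × (0.4 - 1)/(-2 - 1) = 0.056000
L_1(0.4) = (0.4 - (-2))/(-1 - (-2)) × (0.4 - 0)/(-1 - 0) × (0.4 - 1)/(-1 - 1) = -0.288000
L_2(0.4) = (0.4 - (-2))/(0 - (-2)) × (0.4 - (-1))/(0 - (-1)) × (0.4 - 1)/(0 - 1) = 1.008000
L_3(0.4) = (0.4 - (-2))/(1 - (-2)) × (0.4 - (-1))/(1 - (-1)) × (0.4 - 0)/(1 - 0) = 0.224000

P(0.4) = (-2)×L_0(0.4) + 5×L_1(0.4) + 18×L_2(0.4) + 25×L_3(0.4)
P(0.4) = 22.192000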